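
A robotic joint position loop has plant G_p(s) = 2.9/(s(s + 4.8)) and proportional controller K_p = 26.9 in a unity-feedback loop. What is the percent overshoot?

Closed-loop characteristic equation: s² + 4.8s + 78.01 = 0, so ω_n = 8.832 rad/s and ζ = 4.8/(2·8.832) = 0.2717.
%OS = 100·exp(−πζ/√(1−ζ²)) = 100·exp(−π·0.2717/√0.9262) = 41.2%.

41.2%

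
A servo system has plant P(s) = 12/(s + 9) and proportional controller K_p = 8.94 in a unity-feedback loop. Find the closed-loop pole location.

Closed-loop transfer function: T(s) = K_p·P(s)/(1 + K_p·P(s)) = 107.3/(s + 9 + 107.3) = 107.3/(s + 116.3).
The closed-loop pole is at s = −116.3.

s = -116.3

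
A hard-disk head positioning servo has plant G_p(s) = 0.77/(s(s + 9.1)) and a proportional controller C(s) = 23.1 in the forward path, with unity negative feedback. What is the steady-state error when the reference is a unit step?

The open loop C(s)G_p(s) has a pole at the origin (type 1), so the static position error constant is infinite and e_ss = 1/(1+∞) = 0.

0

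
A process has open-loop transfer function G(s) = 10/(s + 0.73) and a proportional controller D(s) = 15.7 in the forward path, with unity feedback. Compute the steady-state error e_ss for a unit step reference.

The loop is type 0. Static position error constant K_pos = D(0)·G(0) = 15.7·13.7 = 215.1.
Steady-state error to a unit step: e_ss = 1/(1+K_pos) = 1/216.1 = 0.00463.

0.00463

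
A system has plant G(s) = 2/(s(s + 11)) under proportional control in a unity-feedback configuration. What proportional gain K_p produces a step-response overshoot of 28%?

K_p = 107

From %OS = 100·exp(−πζ/√(1−ζ²)) = 28%, ζ = −ln(0.28)/√(π²+ln²(0.28)) = 0.3755.
Characteristic equation s² + 11s + 2K_p = 0 gives ζ = 11/(2√(2K_p)).
Setting ζ = 0.3755: √(2K_p) = 11/(2·0.3755) = 14.65, so K_p = 214.5/2 = 107.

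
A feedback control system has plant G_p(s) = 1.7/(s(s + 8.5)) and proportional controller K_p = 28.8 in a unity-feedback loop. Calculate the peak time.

T_p = 0.565 s

From 1 + K_pG_p(s) = 0: s² + 8.5s + 48.96 = 0 ⇒ ω_n = 6.997, ζ = 0.6074.
Damped frequency ω_d = ω_n√(1−ζ²) = 5.559 rad/s, so peak time T_p = π/ω_d = 0.565 s.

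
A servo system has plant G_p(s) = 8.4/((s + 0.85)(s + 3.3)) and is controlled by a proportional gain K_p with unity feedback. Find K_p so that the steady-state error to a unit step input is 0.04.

For a type-0 loop with proportional control, e_ss = 1/(1 + K_p·G_p(0)).
G_p(0) = 2.995. Require 1/(1 + K_p·2.995) = 0.04, so 1 + 2.995·K_p = 25.
K_p = (25 − 1)/2.995 = 8.01.

K_p = 8.01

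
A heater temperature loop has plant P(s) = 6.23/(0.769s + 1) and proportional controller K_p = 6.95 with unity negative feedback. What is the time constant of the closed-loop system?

τ = 0.0174 s

Closed loop: T(s) = K_p·P/(1+K_p·P) = 43.3/(0.769s + 1 + 43.3), with pole at s = −(1 + 43.3)/0.769 = −57.61.
Closed-loop time constant τ = 1/57.61 = 0.0174 s.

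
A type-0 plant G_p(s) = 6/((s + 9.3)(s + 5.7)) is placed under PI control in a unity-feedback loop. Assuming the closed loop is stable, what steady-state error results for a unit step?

0

The PI controller's integrator makes the forward path type 1, so e_ss to a step is zero.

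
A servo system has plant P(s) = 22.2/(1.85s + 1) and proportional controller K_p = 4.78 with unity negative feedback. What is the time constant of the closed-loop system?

Closed loop: T(s) = K_p·P/(1+K_p·P) = 106.1/(1.85s + 1 + 106.1), with pole at s = −(1 + 106.1)/1.85 = −57.9.
Closed-loop time constant τ = 1/57.9 = 0.0173 s.

τ = 0.0173 s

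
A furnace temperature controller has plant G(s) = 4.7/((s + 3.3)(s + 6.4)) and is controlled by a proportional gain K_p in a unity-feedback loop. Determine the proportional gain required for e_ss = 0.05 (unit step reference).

The loop is type 0, so e_ss(step) = 1/(1 + K_pos) with K_pos = K_p·G(0).
G(0) = 0.2225. Require 1/(1 + K_p·0.2225) = 0.05, so 1 + 0.2225·K_p = 20.
K_p = (20 − 1)/0.2225 = 85.4.

K_p = 85.4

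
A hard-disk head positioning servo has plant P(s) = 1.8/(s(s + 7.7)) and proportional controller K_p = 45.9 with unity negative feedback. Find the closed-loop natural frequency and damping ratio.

The closed-loop denominator is s(s+7.7) + 45.9·1.8 = s² + 7.7s + 82.62.
Matching s² + 2ζω_n s + ω_n²: ω_n = √82.62 = 9.09 rad/s and 2ζω_n = 7.7, so ζ = 7.7/(2·9.09) = 0.424.

ω_n = 9.09 rad/s, ζ = 0.424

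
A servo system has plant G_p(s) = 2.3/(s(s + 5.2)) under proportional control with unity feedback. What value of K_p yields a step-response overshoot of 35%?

From %OS = 100·exp(−πζ/√(1−ζ²)) = 35%, ζ = −ln(0.35)/√(π²+ln²(0.35)) = 0.3169.
Characteristic equation s² + 5.2s + 2.3K_p = 0 gives ζ = 5.2/(2√(2.3K_p)).
Setting ζ = 0.3169: √(2.3K_p) = 5.2/(2·0.3169) = 8.203, so K_p = 67.3/2.3 = 29.3.

K_p = 29.3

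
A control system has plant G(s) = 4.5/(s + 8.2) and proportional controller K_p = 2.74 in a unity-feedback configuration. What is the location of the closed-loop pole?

s = -20.53

Closed-loop transfer function: T(s) = K_p·G(s)/(1 + K_p·G(s)) = 12.33/(s + 8.2 + 12.33) = 12.33/(s + 20.53).
The closed-loop pole is at s = −20.53.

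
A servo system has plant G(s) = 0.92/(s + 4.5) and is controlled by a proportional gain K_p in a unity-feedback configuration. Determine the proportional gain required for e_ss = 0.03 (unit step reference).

Steady-state error for a unit step on this type-0 loop is 1/(1 + K_p·G(0)).
G(0) = 0.2044. Require 1/(1 + K_p·0.2044) = 0.03, so 1 + 0.2044·K_p = 33.33.
K_p = (33.33 − 1)/0.2044 = 158.

K_p = 158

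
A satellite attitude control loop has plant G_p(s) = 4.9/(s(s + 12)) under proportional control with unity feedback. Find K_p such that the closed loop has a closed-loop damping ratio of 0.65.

Closed-loop characteristic equation: s² + 12s + K_p·4.9 = 0.
So ω_n = √(4.9K_p) and 2ζω_n = 12, giving ζ = 12/(2√(4.9K_p)).
Setting ζ = 0.65: √(4.9K_p) = 12/(2·0.65) = 9.231, so K_p = 85.21/4.9 = 17.4.

K_p = 17.4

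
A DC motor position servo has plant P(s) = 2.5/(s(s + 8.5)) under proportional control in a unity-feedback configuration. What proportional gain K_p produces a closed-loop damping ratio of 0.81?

Closed-loop characteristic equation: s² + 8.5s + K_p·2.5 = 0.
So ω_n = √(2.5K_p) and 2ζω_n = 8.5, giving ζ = 8.5/(2√(2.5K_p)).
Setting ζ = 0.81: √(2.5K_p) = 8.5/(2·0.81) = 5.247, so K_p = 27.53/2.5 = 11.

K_p = 11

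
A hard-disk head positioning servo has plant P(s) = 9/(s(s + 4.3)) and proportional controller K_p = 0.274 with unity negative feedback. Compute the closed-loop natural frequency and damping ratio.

ω_n = 1.57 rad/s, ζ = 1.37

1 + K_p·P(s) = 0 gives s² + 4.3s + 2.466 = 0.
Matching s² + 2ζω_n s + ω_n²: ω_n = √2.466 = 1.57 rad/s and 2ζω_n = 4.3, so ζ = 4.3/(2·1.57) = 1.37.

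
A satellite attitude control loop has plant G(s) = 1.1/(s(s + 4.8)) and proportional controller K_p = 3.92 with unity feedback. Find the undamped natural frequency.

1 + K_p·G(s) = 0 gives s² + 4.8s + 4.312 = 0.
So ω_n² = 4.312 ⇒ ω_n = 2.077 rad/s, and ζ = 4.8/(2ω_n) = 1.16.

ω_n = 2.08 rad/s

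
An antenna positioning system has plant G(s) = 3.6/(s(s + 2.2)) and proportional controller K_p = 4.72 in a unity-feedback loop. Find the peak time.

T_p = 0.791 s

Closed-loop characteristic equation: s² + 2.2s + 16.99 = 0, so ω_n = 4.122 rad/s and ζ = 2.2/(2·4.122) = 0.2669.
Damped frequency ω_d = ω_n√(1−ζ²) = 3.973 rad/s, so peak time T_p = π/ω_d = 0.791 s.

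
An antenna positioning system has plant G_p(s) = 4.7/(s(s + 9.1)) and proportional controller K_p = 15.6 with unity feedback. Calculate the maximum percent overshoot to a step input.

13.9%

The closed-loop denominator s² + 9.1s + 73.32 gives ω_n = √73.32 = 8.563 and ζ = 9.1/(2ω_n) = 0.5314.
%OS = 100·exp(−πζ/√(1−ζ²)) = 100·exp(−π·0.5314/√0.7176) = 13.9%.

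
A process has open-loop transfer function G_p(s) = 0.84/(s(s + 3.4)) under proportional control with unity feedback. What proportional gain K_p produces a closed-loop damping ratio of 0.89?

K_p = 4.34

Closed-loop characteristic equation: s² + 3.4s + K_p·0.84 = 0.
So ω_n = √(0.84K_p) and 2ζω_n = 3.4, giving ζ = 3.4/(2√(0.84K_p)).
Setting ζ = 0.89: √(0.84K_p) = 3.4/(2·0.89) = 1.91, so K_p = 3.649/0.84 = 4.34.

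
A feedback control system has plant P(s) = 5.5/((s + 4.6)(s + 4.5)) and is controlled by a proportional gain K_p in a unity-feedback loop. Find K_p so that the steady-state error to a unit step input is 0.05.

K_p = 71.5

For a type-0 loop with proportional control, e_ss = 1/(1 + K_p·P(0)).
P(0) = 0.2657. Require 1/(1 + K_p·0.2657) = 0.05, so 1 + 0.2657·K_p = 20.
K_p = (20 − 1)/0.2657 = 71.5.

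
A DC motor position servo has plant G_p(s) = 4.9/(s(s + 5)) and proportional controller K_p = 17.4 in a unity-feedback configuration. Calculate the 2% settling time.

From 1 + K_pG_p(s) = 0: s² + 5s + 85.26 = 0 ⇒ ω_n = 9.234, ζ = 0.2707.
2% settling time T_s ≈ 4/(ζω_n) = 4/2.5 = 1.6 s.

T_s ≈ 1.6 s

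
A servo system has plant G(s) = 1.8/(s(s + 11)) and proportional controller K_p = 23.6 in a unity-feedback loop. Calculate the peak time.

T_p = 0.898 s

Closed-loop characteristic equation: s² + 11s + 42.48 = 0, so ω_n = 6.518 rad/s and ζ = 11/(2·6.518) = 0.8439.
Damped frequency ω_d = ω_n√(1−ζ²) = 3.497 rad/s, so peak time T_p = π/ω_d = 0.898 s.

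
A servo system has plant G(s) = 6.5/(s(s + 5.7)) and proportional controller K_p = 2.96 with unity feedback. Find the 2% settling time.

Closed-loop characteristic equation: s² + 5.7s + 19.24 = 0, so ω_n = 4.386 rad/s and ζ = 5.7/(2·4.386) = 0.6497.
2% settling time T_s ≈ 4/(ζω_n) = 4/2.85 = 1.4 s.

T_s ≈ 1.4 s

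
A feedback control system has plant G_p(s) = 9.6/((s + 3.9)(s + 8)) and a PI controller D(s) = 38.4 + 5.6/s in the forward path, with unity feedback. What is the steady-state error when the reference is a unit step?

0

The open loop D(s)G_p(s) has a pole at the origin (type 1), so the static position error constant is infinite and e_ss = 1/(1+∞) = 0.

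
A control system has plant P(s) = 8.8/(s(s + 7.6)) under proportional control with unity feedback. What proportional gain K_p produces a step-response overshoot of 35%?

K_p = 16.3

From %OS = 100·exp(−πζ/√(1−ζ²)) = 35%, ζ = −ln(0.35)/√(π²+ln²(0.35)) = 0.3169.
Characteristic equation s² + 7.6s + 8.8K_p = 0 gives ζ = 7.6/(2√(8.8K_p)).
Setting ζ = 0.3169: √(8.8K_p) = 7.6/(2·0.3169) = 11.99, so K_p = 143.8/8.8 = 16.3.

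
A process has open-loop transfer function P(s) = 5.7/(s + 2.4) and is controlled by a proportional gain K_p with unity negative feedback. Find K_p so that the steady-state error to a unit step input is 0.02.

Steady-state error for a unit step on this type-0 loop is 1/(1 + K_p·P(0)).
P(0) = 2.375. Require 1/(1 + K_p·2.375) = 0.02, so 1 + 2.375·K_p = 50.
K_p = (50 − 1)/2.375 = 20.6.

K_p = 20.6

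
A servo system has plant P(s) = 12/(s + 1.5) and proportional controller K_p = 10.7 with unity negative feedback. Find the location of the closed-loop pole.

s = -129.9

Closed-loop transfer function: T(s) = K_p·P(s)/(1 + K_p·P(s)) = 128.4/(s + 1.5 + 128.4) = 128.4/(s + 129.9).
The closed-loop pole is at s = −129.9.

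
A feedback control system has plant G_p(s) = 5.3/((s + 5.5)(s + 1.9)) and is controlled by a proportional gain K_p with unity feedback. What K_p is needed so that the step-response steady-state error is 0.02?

K_p = 96.6

The loop is type 0, so e_ss(step) = 1/(1 + K_pos) with K_pos = K_p·G_p(0).
G_p(0) = 0.5072. Require 1/(1 + K_p·0.5072) = 0.02, so 1 + 0.5072·K_p = 50.
K_p = (50 − 1)/0.5072 = 96.6.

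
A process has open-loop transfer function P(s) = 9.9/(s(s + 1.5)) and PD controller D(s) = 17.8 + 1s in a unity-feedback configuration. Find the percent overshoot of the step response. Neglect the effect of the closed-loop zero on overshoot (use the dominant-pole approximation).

22.5%

Forward path: (17.8 + 1s)·9.9/(s(s+1.5)). The closed-loop characteristic equation is s² + (1.5 + 9.9·1)s + 9.9·17.8 = 0.
That is s² + 11.4s + 176.2 = 0, so ω_n = 13.27 rad/s and ζ = 11.4/(2·13.27) = 0.4294.
%OS = 100·exp(−πζ/√(1−ζ²)) = 22.5%.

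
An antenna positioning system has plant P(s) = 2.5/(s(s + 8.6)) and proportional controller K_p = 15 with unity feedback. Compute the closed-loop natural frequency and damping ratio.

ω_n = 6.12 rad/s, ζ = 0.702

The closed-loop denominator is s(s+8.6) + 15·2.5 = s² + 8.6s + 37.5.
So ω_n² = 37.5 ⇒ ω_n = 6.124 rad/s, and ζ = 8.6/(2ω_n) = 0.702.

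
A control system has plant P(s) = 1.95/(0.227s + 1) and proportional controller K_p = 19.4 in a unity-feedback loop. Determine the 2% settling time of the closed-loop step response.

Closed loop: T(s) = K_p·P/(1+K_p·P) = 37.83/(0.227s + 1 + 37.83), with pole at s = −(1 + 37.83)/0.227 = −171.1.
τ = 1/171.1 = 0.005846 s, so 2% settling time ≈ 4τ = 0.0234 s.

T_s ≈ 0.0234 s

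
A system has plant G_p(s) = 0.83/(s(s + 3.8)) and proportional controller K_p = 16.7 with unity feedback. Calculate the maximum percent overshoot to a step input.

15.5%

The closed-loop denominator s² + 3.8s + 13.86 gives ω_n = √13.86 = 3.723 and ζ = 3.8/(2ω_n) = 0.5103.
%OS = 100·exp(−πζ/√(1−ζ²)) = 100·exp(−π·0.5103/√0.7396) = 15.5%.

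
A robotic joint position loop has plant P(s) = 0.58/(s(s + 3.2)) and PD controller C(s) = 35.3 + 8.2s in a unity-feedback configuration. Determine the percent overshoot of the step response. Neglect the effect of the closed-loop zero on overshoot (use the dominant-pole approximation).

0.304%

Forward path: (35.3 + 8.2s)·0.58/(s(s+3.2)). The closed-loop characteristic equation is s² + (3.2 + 0.58·8.2)s + 0.58·35.3 = 0.
That is s² + 7.956s + 20.47 = 0, so ω_n = 4.525 rad/s and ζ = 7.956/(2·4.525) = 0.8792.
%OS = 100·exp(−πζ/√(1−ζ²)) = 0.304%.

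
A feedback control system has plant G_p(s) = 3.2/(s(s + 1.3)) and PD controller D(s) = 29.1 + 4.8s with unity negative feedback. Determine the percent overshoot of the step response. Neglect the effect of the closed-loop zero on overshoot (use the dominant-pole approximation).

Forward path: (29.1 + 4.8s)·3.2/(s(s+1.3)). The closed-loop characteristic equation is s² + (1.3 + 3.2·4.8)s + 3.2·29.1 = 0.
That is s² + 16.66s + 93.12 = 0, so ω_n = 9.65 rad/s and ζ = 16.66/(2·9.65) = 0.8632.
%OS = 100·exp(−πζ/√(1−ζ²)) = 0.464%.

0.464%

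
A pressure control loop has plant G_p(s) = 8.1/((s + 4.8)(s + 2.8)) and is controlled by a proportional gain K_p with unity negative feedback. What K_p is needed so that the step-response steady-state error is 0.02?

K_p = 81.3

The loop is type 0, so e_ss(step) = 1/(1 + K_pos) with K_pos = K_p·G_p(0).
G_p(0) = 0.6027. Require 1/(1 + K_p·0.6027) = 0.02, so 1 + 0.6027·K_p = 50.
K_p = (50 − 1)/0.6027 = 81.3.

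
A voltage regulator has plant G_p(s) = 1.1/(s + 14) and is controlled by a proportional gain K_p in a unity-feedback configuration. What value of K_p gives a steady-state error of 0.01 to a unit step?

K_p = 1260

The loop is type 0, so e_ss(step) = 1/(1 + K_pos) with K_pos = K_p·G_p(0).
G_p(0) = 0.07857. Require 1/(1 + K_p·0.07857) = 0.01, so 1 + 0.07857·K_p = 100.
K_p = (100 − 1)/0.07857 = 1260.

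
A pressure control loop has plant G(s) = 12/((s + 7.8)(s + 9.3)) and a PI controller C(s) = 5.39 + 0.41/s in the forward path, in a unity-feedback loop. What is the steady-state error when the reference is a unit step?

0

The open loop C(s)G(s) has a pole at the origin (type 1), so the static position error constant is infinite and e_ss = 1/(1+∞) = 0.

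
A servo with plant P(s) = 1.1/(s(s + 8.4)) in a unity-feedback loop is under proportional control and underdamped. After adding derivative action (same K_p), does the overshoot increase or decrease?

decrease

The derivative term adds K·K_d to the s-coefficient of the characteristic equation, raising 2ζω_n while ω_n is unchanged; ζ increases, so overshoot decreases.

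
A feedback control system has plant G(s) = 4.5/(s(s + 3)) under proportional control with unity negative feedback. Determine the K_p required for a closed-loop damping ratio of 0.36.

K_p = 3.86

Closed-loop characteristic equation: s² + 3s + K_p·4.5 = 0.
So ω_n = √(4.5K_p) and 2ζω_n = 3, giving ζ = 3/(2√(4.5K_p)).
Setting ζ = 0.36: √(4.5K_p) = 3/(2·0.36) = 4.167, so K_p = 17.36/4.5 = 3.86.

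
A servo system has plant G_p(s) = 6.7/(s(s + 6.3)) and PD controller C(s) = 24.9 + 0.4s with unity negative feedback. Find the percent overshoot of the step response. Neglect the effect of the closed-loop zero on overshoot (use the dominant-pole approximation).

31.2%

Forward path: (24.9 + 0.4s)·6.7/(s(s+6.3)). The closed-loop characteristic equation is s² + (6.3 + 6.7·0.4)s + 6.7·24.9 = 0.
That is s² + 8.98s + 166.8 = 0, so ω_n = 12.92 rad/s and ζ = 8.98/(2·12.92) = 0.3476.
%OS = 100·exp(−πζ/√(1−ζ²)) = 31.2%.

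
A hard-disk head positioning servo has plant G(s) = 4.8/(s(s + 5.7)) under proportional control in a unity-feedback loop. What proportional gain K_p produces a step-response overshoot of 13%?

From %OS = 100·exp(−πζ/√(1−ζ²)) = 13%, ζ = −ln(0.13)/√(π²+ln²(0.13)) = 0.5446.
Characteristic equation s² + 5.7s + 4.8K_p = 0 gives ζ = 5.7/(2√(4.8K_p)).
Setting ζ = 0.5446: √(4.8K_p) = 5.7/(2·0.5446) = 5.233, so K_p = 27.38/4.8 = 5.7.

K_p = 5.7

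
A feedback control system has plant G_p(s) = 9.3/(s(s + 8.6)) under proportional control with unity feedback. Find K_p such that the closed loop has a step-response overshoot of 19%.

From %OS = 100·exp(−πζ/√(1−ζ²)) = 19%, ζ = −ln(0.19)/√(π²+ln²(0.19)) = 0.4673.
Characteristic equation s² + 8.6s + 9.3K_p = 0 gives ζ = 8.6/(2√(9.3K_p)).
Setting ζ = 0.4673: √(9.3K_p) = 8.6/(2·0.4673) = 9.201, so K_p = 84.66/9.3 = 9.1.

K_p = 9.1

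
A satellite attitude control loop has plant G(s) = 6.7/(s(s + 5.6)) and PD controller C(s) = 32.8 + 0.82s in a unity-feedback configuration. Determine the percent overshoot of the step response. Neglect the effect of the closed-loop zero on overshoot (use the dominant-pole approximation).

Forward path: (32.8 + 0.82s)·6.7/(s(s+5.6)). The closed-loop characteristic equation is s² + (5.6 + 6.7·0.82)s + 6.7·32.8 = 0.
That is s² + 11.09s + 219.8 = 0, so ω_n = 14.82 rad/s and ζ = 11.09/(2·14.82) = 0.3742.
%OS = 100·exp(−πζ/√(1−ζ²)) = 28.2%.

28.2%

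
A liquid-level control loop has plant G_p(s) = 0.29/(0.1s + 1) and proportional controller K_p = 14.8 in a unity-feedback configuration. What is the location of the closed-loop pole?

s = -52.92

Closed loop: T(s) = K_p·G_p/(1+K_p·G_p) = 4.292/(0.1s + 1 + 4.292), with pole at s = −(1 + 4.292)/0.1 = −52.92.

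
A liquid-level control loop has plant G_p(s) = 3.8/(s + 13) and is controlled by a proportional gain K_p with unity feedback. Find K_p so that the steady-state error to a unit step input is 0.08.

K_p = 39.3

The loop is type 0, so e_ss(step) = 1/(1 + K_pos) with K_pos = K_p·G_p(0).
G_p(0) = 0.2923. Require 1/(1 + K_p·0.2923) = 0.08, so 1 + 0.2923·K_p = 12.5.
K_p = (12.5 − 1)/0.2923 = 39.3.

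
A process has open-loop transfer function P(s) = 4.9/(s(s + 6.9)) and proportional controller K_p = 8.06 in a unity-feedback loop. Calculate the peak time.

T_p = 0.598 s

Closed-loop characteristic equation: s² + 6.9s + 39.49 = 0, so ω_n = 6.284 rad/s and ζ = 6.9/(2·6.284) = 0.549.
Damped frequency ω_d = ω_n√(1−ζ²) = 5.253 rad/s, so peak time T_p = π/ω_d = 0.598 s.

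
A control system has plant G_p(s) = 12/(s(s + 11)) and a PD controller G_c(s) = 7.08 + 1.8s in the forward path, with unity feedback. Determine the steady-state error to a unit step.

0

The open loop G_c(s)G_p(s) has a pole at the origin (type 1), so the static position error constant is infinite and e_ss = 1/(1+∞) = 0.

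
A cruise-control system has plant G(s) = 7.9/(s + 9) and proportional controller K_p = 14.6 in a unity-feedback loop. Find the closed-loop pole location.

s = -124.3

Closed-loop transfer function: T(s) = K_p·G(s)/(1 + K_p·G(s)) = 115.3/(s + 9 + 115.3) = 115.3/(s + 124.3).
The closed-loop pole is at s = −124.3.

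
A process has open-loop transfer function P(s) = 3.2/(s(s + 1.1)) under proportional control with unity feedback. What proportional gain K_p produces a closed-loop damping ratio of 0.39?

Closed-loop characteristic equation: s² + 1.1s + K_p·3.2 = 0.
So ω_n = √(3.2K_p) and 2ζω_n = 1.1, giving ζ = 1.1/(2√(3.2K_p)).
Setting ζ = 0.39: √(3.2K_p) = 1.1/(2·0.39) = 1.41, so K_p = 1.989/3.2 = 0.622.

K_p = 0.622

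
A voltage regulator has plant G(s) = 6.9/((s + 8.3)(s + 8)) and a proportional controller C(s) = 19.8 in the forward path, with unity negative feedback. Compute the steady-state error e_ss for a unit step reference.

The loop is type 0. Static position error constant K_pos = C(0)·G(0) = 19.8·0.1039 = 2.058.
Steady-state error to a unit step: e_ss = 1/(1+K_pos) = 1/3.058 = 0.327.

0.327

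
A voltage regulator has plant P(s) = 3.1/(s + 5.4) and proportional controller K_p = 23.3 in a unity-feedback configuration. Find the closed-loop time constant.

τ = 0.0129 s

Closed-loop transfer function: T(s) = K_p·P(s)/(1 + K_p·P(s)) = 72.23/(s + 5.4 + 72.23) = 72.23/(s + 77.63).
Time constant τ = 1/77.63 = 0.0129 s.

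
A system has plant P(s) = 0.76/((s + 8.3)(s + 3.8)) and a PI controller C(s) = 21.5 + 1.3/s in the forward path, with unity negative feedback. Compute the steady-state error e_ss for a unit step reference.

0

The open loop C(s)P(s) has a pole at the origin (type 1), so the static position error constant is infinite and e_ss = 1/(1+∞) = 0.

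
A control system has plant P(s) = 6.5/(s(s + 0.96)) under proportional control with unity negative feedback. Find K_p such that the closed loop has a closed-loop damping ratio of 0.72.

Closed-loop characteristic equation: s² + 0.96s + K_p·6.5 = 0.
So ω_n = √(6.5K_p) and 2ζω_n = 0.96, giving ζ = 0.96/(2√(6.5K_p)).
Setting ζ = 0.72: √(6.5K_p) = 0.96/(2·0.72) = 0.6667, so K_p = 0.4444/6.5 = 0.0684.

K_p = 0.0684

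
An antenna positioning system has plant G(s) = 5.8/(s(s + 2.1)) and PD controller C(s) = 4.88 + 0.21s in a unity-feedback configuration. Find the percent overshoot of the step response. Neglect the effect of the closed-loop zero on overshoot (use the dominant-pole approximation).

Forward path: (4.88 + 0.21s)·5.8/(s(s+2.1)). The closed-loop characteristic equation is s² + (2.1 + 5.8·0.21)s + 5.8·4.88 = 0.
That is s² + 3.318s + 28.3 = 0, so ω_n = 5.32 rad/s and ζ = 3.318/(2·5.32) = 0.3118.
%OS = 100·exp(−πζ/√(1−ζ²)) = 35.7%.

35.7%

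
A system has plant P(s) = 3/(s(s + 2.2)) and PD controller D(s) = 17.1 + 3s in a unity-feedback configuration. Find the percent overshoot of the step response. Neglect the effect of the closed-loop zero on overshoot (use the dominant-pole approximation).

1.95%

Forward path: (17.1 + 3s)·3/(s(s+2.2)). The closed-loop characteristic equation is s² + (2.2 + 3·3)s + 3·17.1 = 0.
That is s² + 11.2s + 51.3 = 0, so ω_n = 7.162 rad/s and ζ = 11.2/(2·7.162) = 0.7819.
%OS = 100·exp(−πζ/√(1−ζ²)) = 1.95%.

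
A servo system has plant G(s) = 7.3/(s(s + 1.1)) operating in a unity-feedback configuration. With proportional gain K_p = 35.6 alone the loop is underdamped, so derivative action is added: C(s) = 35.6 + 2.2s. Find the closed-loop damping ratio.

Forward path: (35.6 + 2.2s)·7.3/(s(s+1.1)). The closed-loop characteristic equation is s² + (1.1 + 7.3·2.2)s + 7.3·35.6 = 0.
That is s² + 17.16s + 259.9 = 0, so ω_n = 16.12 rad/s and ζ = 17.16/(2·16.12) = 0.5322.

ζ = 0.532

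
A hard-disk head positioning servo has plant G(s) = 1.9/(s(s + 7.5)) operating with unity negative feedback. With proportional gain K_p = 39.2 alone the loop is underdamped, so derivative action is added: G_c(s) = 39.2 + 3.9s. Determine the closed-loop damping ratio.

ζ = 0.864

Forward path: (39.2 + 3.9s)·1.9/(s(s+7.5)). The closed-loop characteristic equation is s² + (7.5 + 1.9·3.9)s + 1.9·39.2 = 0.
That is s² + 14.91s + 74.48 = 0, so ω_n = 8.63 rad/s and ζ = 14.91/(2·8.63) = 0.8638.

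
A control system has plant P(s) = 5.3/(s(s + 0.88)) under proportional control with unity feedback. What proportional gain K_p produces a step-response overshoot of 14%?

K_p = 0.13

From %OS = 100·exp(−πζ/√(1−ζ²)) = 14%, ζ = −ln(0.14)/√(π²+ln²(0.14)) = 0.5305.
Characteristic equation s² + 0.88s + 5.3K_p = 0 gives ζ = 0.88/(2√(5.3K_p)).
Setting ζ = 0.5305: √(5.3K_p) = 0.88/(2·0.5305) = 0.8294, so K_p = 0.6879/5.3 = 0.13.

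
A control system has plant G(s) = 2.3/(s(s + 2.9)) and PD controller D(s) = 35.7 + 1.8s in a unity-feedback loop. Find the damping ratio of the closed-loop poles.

Forward path: (35.7 + 1.8s)·2.3/(s(s+2.9)). The closed-loop characteristic equation is s² + (2.9 + 2.3·1.8)s + 2.3·35.7 = 0.
That is s² + 7.04s + 82.11 = 0, so ω_n = 9.061 rad/s and ζ = 7.04/(2·9.061) = 0.3885.

ζ = 0.388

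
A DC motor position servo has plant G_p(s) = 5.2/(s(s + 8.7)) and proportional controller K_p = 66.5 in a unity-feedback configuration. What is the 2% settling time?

The closed-loop denominator s² + 8.7s + 345.8 gives ω_n = √345.8 = 18.6 and ζ = 8.7/(2ω_n) = 0.2339.
2% settling time T_s ≈ 4/(ζω_n) = 4/4.35 = 0.92 s.

T_s ≈ 0.92 s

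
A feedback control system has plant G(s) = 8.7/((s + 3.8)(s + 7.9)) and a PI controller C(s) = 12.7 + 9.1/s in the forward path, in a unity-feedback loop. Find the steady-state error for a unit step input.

0

The open loop C(s)G(s) has a pole at the origin (type 1), so the static position error constant is infinite and e_ss = 1/(1+∞) = 0.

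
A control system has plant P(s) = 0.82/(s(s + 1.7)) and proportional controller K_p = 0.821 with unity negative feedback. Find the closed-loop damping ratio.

With unity feedback the closed-loop characteristic equation is s² + 1.7s + 0.821·0.82 = s² + 1.7s + 0.6732 = 0.
So ω_n² = 0.6732 ⇒ ω_n = 0.8205 rad/s, and ζ = 1.7/(2ω_n) = 1.04.

ζ = 1.04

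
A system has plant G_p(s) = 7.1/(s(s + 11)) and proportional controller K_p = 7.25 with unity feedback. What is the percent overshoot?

Closed-loop characteristic equation: s² + 11s + 51.47 = 0, so ω_n = 7.175 rad/s and ζ = 11/(2·7.175) = 0.7666.
%OS = 100·exp(−πζ/√(1−ζ²)) = 100·exp(−π·0.7666/√0.4123) = 2.35%.

2.35%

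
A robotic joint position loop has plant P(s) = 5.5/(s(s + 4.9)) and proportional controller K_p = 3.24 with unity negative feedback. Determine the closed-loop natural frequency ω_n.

The closed-loop denominator is s(s+4.9) + 3.24·5.5 = s² + 4.9s + 17.82.
So ω_n² = 17.82 ⇒ ω_n = 4.221 rad/s, and ζ = 4.9/(2ω_n) = 0.58.

ω_n = 4.22 rad/s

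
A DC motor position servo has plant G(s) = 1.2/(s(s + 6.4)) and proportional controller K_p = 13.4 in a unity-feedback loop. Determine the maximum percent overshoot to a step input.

From 1 + K_pG(s) = 0: s² + 6.4s + 16.08 = 0 ⇒ ω_n = 4.01, ζ = 0.798.
%OS = 100·exp(−πζ/√(1−ζ²)) = 100·exp(−π·0.798/√0.3632) = 1.56%.

1.56%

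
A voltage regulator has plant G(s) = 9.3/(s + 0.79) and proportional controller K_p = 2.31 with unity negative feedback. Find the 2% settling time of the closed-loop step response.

T_s ≈ 0.18 s

Closed-loop transfer function: T(s) = K_p·G(s)/(1 + K_p·G(s)) = 21.48/(s + 0.79 + 21.48) = 21.48/(s + 22.27).
Time constant τ = 1/22.27 = 0.0449 s, so the 2% settling time is about 4τ = 0.18 s.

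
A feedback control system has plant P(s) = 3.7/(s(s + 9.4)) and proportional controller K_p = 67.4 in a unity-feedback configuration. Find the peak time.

Closed-loop characteristic equation: s² + 9.4s + 249.4 = 0, so ω_n = 15.79 rad/s and ζ = 9.4/(2·15.79) = 0.2976.
Damped frequency ω_d = ω_n√(1−ζ²) = 15.08 rad/s, so peak time T_p = π/ω_d = 0.208 s.

T_p = 0.208 s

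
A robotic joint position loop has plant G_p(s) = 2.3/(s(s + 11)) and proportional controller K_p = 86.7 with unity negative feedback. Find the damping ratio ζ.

1 + K_p·G_p(s) = 0 gives s² + 11s + 199.4 = 0.
Matching s² + 2ζω_n s + ω_n²: ω_n = √199.4 = 14.12 rad/s and 2ζω_n = 11, so ζ = 11/(2·14.12) = 0.389.

ζ = 0.389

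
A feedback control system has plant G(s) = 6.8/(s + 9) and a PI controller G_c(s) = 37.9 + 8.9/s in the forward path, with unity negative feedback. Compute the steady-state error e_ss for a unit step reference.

0

The open loop G_c(s)G(s) has a pole at the origin (type 1), so the static position error constant is infinite and e_ss = 1/(1+∞) = 0.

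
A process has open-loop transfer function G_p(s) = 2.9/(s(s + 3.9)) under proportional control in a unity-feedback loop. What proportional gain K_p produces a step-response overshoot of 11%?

From %OS = 100·exp(−πζ/√(1−ζ²)) = 11%, ζ = −ln(0.11)/√(π²+ln²(0.11)) = 0.5749.
Characteristic equation s² + 3.9s + 2.9K_p = 0 gives ζ = 3.9/(2√(2.9K_p)).
Setting ζ = 0.5749: √(2.9K_p) = 3.9/(2·0.5749) = 3.392, so K_p = 11.51/2.9 = 3.97.

K_p = 3.97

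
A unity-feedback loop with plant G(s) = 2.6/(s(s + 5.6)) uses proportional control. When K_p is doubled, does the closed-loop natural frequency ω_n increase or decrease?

ω_n = √(2.6·K_p), which grows with K_p.

increase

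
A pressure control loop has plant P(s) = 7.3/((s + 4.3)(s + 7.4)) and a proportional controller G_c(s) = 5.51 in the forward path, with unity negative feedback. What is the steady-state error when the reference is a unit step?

The loop is type 0. Static position error constant K_pos = G_c(0)·P(0) = 5.51·0.2294 = 1.264.
Steady-state error to a unit step: e_ss = 1/(1+K_pos) = 1/2.264 = 0.442.

0.442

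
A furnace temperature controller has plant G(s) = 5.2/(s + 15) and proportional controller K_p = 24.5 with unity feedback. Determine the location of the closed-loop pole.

Closed-loop transfer function: T(s) = K_p·G(s)/(1 + K_p·G(s)) = 127.4/(s + 15 + 127.4) = 127.4/(s + 142.4).
The closed-loop pole is at s = −142.4.

s = -142.4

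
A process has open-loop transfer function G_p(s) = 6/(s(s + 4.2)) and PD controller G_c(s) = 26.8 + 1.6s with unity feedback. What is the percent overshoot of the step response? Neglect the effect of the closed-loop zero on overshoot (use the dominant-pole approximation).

Forward path: (26.8 + 1.6s)·6/(s(s+4.2)). The closed-loop characteristic equation is s² + (4.2 + 6·1.6)s + 6·26.8 = 0.
That is s² + 13.8s + 160.8 = 0, so ω_n = 12.68 rad/s and ζ = 13.8/(2·12.68) = 0.5441.
%OS = 100·exp(−πζ/√(1−ζ²)) = 13%.

13%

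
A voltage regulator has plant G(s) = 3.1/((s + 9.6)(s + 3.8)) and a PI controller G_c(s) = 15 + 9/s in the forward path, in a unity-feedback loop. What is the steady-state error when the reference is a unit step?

The open loop G_c(s)G(s) has a pole at the origin (type 1), so the static position error constant is infinite and e_ss = 1/(1+∞) = 0.

0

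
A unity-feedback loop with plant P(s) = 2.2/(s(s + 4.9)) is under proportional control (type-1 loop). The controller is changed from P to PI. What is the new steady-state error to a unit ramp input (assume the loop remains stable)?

The integrator raises the loop to type 2, so K_v → ∞ and e_ss to a ramp is zero.

0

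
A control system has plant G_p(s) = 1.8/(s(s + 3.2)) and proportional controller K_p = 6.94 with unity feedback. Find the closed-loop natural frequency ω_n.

The closed-loop denominator is s(s+3.2) + 6.94·1.8 = s² + 3.2s + 12.49.
So ω_n² = 12.49 ⇒ ω_n = 3.534 rad/s, and ζ = 3.2/(2ω_n) = 0.453.

ω_n = 3.53 rad/s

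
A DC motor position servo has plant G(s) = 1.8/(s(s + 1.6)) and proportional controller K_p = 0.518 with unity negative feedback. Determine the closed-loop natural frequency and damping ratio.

With unity feedback the closed-loop characteristic equation is s² + 1.6s + 0.518·1.8 = s² + 1.6s + 0.9324 = 0.
Matching s² + 2ζω_n s + ω_n²: ω_n = √0.9324 = 0.9656 rad/s and 2ζω_n = 1.6, so ζ = 1.6/(2·0.9656) = 0.828.

ω_n = 0.966 rad/s, ζ = 0.828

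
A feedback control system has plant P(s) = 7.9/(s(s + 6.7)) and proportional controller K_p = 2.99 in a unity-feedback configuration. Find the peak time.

T_p = 0.892 s

From 1 + K_pP(s) = 0: s² + 6.7s + 23.62 = 0 ⇒ ω_n = 4.86, ζ = 0.6893.
Damped frequency ω_d = ω_n√(1−ζ²) = 3.521 rad/s, so peak time T_p = π/ω_d = 0.892 s.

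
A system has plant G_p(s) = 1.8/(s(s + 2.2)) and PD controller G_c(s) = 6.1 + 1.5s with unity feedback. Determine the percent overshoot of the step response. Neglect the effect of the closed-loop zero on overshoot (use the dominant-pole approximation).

Forward path: (6.1 + 1.5s)·1.8/(s(s+2.2)). The closed-loop characteristic equation is s² + (2.2 + 1.8·1.5)s + 1.8·6.1 = 0.
That is s² + 4.9s + 10.98 = 0, so ω_n = 3.314 rad/s and ζ = 4.9/(2·3.314) = 0.7394.
%OS = 100·exp(−πζ/√(1−ζ²)) = 3.17%.

3.17%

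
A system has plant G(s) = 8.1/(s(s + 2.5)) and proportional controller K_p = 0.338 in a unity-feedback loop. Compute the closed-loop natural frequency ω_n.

ω_n = 1.65 rad/s

The closed-loop denominator is s(s+2.5) + 0.338·8.1 = s² + 2.5s + 2.738.
So ω_n² = 2.738 ⇒ ω_n = 1.655 rad/s, and ζ = 2.5/(2ω_n) = 0.755.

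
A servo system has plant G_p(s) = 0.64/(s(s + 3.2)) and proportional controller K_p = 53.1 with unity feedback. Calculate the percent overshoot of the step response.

The closed-loop denominator s² + 3.2s + 33.98 gives ω_n = √33.98 = 5.83 and ζ = 3.2/(2ω_n) = 0.2745.
%OS = 100·exp(−πζ/√(1−ζ²)) = 100·exp(−π·0.2745/√0.9247) = 40.8%.

40.8%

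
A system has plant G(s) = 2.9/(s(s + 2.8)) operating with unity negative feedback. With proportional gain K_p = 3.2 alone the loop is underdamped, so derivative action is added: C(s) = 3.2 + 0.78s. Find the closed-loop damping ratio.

Forward path: (3.2 + 0.78s)·2.9/(s(s+2.8)). The closed-loop characteristic equation is s² + (2.8 + 2.9·0.78)s + 2.9·3.2 = 0.
That is s² + 5.062s + 9.28 = 0, so ω_n = 3.046 rad/s and ζ = 5.062/(2·3.046) = 0.8308.

ζ = 0.831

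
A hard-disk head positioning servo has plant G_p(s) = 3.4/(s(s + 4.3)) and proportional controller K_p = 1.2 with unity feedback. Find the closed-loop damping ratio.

ζ = 1.06

With unity feedback the closed-loop characteristic equation is s² + 4.3s + 1.2·3.4 = s² + 4.3s + 4.08 = 0.
So ω_n² = 4.08 ⇒ ω_n = 2.02 rad/s, and ζ = 4.3/(2ω_n) = 1.06.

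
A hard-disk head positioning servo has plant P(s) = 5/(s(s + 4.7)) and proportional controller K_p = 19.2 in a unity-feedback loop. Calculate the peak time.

T_p = 0.33 s

The closed-loop denominator s² + 4.7s + 96 gives ω_n = √96 = 9.798 and ζ = 4.7/(2ω_n) = 0.2398.
Damped frequency ω_d = ω_n√(1−ζ²) = 9.512 rad/s, so peak time T_p = π/ω_d = 0.33 s.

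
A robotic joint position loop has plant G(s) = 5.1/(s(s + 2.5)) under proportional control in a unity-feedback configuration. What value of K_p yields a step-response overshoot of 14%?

K_p = 1.09

From %OS = 100·exp(−πζ/√(1−ζ²)) = 14%, ζ = −ln(0.14)/√(π²+ln²(0.14)) = 0.5305.
Characteristic equation s² + 2.5s + 5.1K_p = 0 gives ζ = 2.5/(2√(5.1K_p)).
Setting ζ = 0.5305: √(5.1K_p) = 2.5/(2·0.5305) = 2.356, so K_p = 5.552/5.1 = 1.09.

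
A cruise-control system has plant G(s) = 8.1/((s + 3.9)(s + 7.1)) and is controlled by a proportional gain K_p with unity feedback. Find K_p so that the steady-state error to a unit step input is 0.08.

K_p = 39.3

Steady-state error for a unit step on this type-0 loop is 1/(1 + K_p·G(0)).
G(0) = 0.2925. Require 1/(1 + K_p·0.2925) = 0.08, so 1 + 0.2925·K_p = 12.5.
K_p = (12.5 − 1)/0.2925 = 39.3.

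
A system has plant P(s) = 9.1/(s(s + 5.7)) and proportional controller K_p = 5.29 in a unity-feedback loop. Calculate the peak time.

T_p = 0.497 s

From 1 + K_pP(s) = 0: s² + 5.7s + 48.14 = 0 ⇒ ω_n = 6.938, ζ = 0.4108.
Damped frequency ω_d = ω_n√(1−ζ²) = 6.326 rad/s, so peak time T_p = π/ω_d = 0.497 s.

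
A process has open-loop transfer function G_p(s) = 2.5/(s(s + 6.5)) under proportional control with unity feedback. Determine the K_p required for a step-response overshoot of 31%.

K_p = 34.6

From %OS = 100·exp(−πζ/√(1−ζ²)) = 31%, ζ = −ln(0.31)/√(π²+ln²(0.31)) = 0.3493.
Characteristic equation s² + 6.5s + 2.5K_p = 0 gives ζ = 6.5/(2√(2.5K_p)).
Setting ζ = 0.3493: √(2.5K_p) = 6.5/(2·0.3493) = 9.304, so K_p = 86.56/2.5 = 34.6.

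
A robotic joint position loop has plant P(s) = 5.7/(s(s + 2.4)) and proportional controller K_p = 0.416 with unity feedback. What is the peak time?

From 1 + K_pP(s) = 0: s² + 2.4s + 2.371 = 0 ⇒ ω_n = 1.54, ζ = 0.7793.
Damped frequency ω_d = ω_n√(1−ζ²) = 0.965 rad/s, so peak time T_p = π/ω_d = 3.26 s.

T_p = 3.26 s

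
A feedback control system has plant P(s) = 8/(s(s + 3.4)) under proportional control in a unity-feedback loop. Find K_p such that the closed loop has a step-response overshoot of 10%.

K_p = 1.03

From %OS = 100·exp(−πζ/√(1−ζ²)) = 10%, ζ = −ln(0.1)/√(π²+ln²(0.1)) = 0.5912.
Characteristic equation s² + 3.4s + 8K_p = 0 gives ζ = 3.4/(2√(8K_p)).
Setting ζ = 0.5912: √(8K_p) = 3.4/(2·0.5912) = 2.876, so K_p = 8.27/8 = 1.03.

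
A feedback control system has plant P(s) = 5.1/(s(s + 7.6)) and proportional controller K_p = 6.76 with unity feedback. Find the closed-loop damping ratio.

The closed-loop denominator is s(s+7.6) + 6.76·5.1 = s² + 7.6s + 34.48.
So ω_n² = 34.48 ⇒ ω_n = 5.872 rad/s, and ζ = 7.6/(2ω_n) = 0.647.

ζ = 0.647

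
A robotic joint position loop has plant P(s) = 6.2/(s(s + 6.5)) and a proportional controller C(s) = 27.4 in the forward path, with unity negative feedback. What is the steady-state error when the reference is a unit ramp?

The loop has one pole at the origin (type 1). Velocity error constant K_v = lim_{s→0} s·C(s)P(s) = 27.4·6.2/6.5 = 26.14.
Steady-state error to a unit ramp: e_ss = 1/K_v = 0.0383.

0.0383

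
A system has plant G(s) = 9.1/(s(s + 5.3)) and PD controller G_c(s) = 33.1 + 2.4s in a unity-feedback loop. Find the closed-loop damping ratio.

ζ = 0.782

Forward path: (33.1 + 2.4s)·9.1/(s(s+5.3)). The closed-loop characteristic equation is s² + (5.3 + 9.1·2.4)s + 9.1·33.1 = 0.
That is s² + 27.14s + 301.2 = 0, so ω_n = 17.36 rad/s and ζ = 27.14/(2·17.36) = 0.7819.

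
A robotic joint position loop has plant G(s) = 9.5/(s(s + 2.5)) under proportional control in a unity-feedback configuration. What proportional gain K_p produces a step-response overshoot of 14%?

From %OS = 100·exp(−πζ/√(1−ζ²)) = 14%, ζ = −ln(0.14)/√(π²+ln²(0.14)) = 0.5305.
Characteristic equation s² + 2.5s + 9.5K_p = 0 gives ζ = 2.5/(2√(9.5K_p)).
Setting ζ = 0.5305: √(9.5K_p) = 2.5/(2·0.5305) = 2.356, so K_p = 5.552/9.5 = 0.584.

K_p = 0.584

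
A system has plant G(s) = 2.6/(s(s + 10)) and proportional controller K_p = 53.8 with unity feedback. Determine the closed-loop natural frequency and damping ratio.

ω_n = 11.8 rad/s, ζ = 0.423

With unity feedback the closed-loop characteristic equation is s² + 10s + 53.8·2.6 = s² + 10s + 139.9 = 0.
Matching s² + 2ζω_n s + ω_n²: ω_n = √139.9 = 11.83 rad/s and 2ζω_n = 10, so ζ = 10/(2·11.83) = 0.423.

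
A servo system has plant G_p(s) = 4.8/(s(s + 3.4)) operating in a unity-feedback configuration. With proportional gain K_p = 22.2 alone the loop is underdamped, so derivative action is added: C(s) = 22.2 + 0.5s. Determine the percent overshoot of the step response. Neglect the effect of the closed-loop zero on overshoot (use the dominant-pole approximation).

39.9%

Forward path: (22.2 + 0.5s)·4.8/(s(s+3.4)). The closed-loop characteristic equation is s² + (3.4 + 4.8·0.5)s + 4.8·22.2 = 0.
That is s² + 5.8s + 106.6 = 0, so ω_n = 10.32 rad/s and ζ = 5.8/(2·10.32) = 0.2809.
%OS = 100·exp(−πζ/√(1−ζ²)) = 39.9%.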